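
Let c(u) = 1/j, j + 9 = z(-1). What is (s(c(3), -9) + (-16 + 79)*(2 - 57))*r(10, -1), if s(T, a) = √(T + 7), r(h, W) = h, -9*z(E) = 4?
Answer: -34650 + 2*√49810/17 ≈ -34624.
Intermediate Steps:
z(E) = -4/9 (z(E) = -⅑*4 = -4/9)
j = -85/9 (j = -9 - 4/9 = -85/9 ≈ -9.4444)
c(u) = -9/85 (c(u) = 1/(-85/9) = -9/85)
s(T, a) = √(7 + T)
(s(c(3), -9) + (-16 + 79)*(2 - 57))*r(10, -1) = (√(7 - 9/85) + (-16 + 79)*(2 - 57))*10 = (√(586/85) + 63*(-55))*10 = (√49810/85 - 3465)*10 = (-3465 + √49810/85)*10 = -34650 + 2*√49810/17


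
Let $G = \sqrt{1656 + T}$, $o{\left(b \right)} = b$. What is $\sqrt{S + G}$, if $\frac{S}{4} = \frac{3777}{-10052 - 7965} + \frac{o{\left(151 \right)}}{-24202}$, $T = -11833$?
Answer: $\frac{\sqrt{-41045808190567114 + 47534341174496089 i \sqrt{10177}}}{218023717} \approx 7.0718 + 7.1326 i$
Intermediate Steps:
$G = i \sqrt{10177}$ ($G = \sqrt{1656 - 11833} = \sqrt{-10177} = i \sqrt{10177} \approx 100.88 i$)
$S = - \frac{188263042}{218023717}$ ($S = 4 \left(\frac{3777}{-10052 - 7965} + \frac{151}{-24202}\right) = 4 \left(\frac{3777}{-10052 - 7965} + 151 \left(- \frac{1}{24202}\right)\right) = 4 \left(\frac{3777}{-18017} - \frac{151}{24202}\right) = 4 \left(3777 \left(- \frac{1}{18017}\right) - \frac{151}{24202}\right) = 4 \left(- \frac{3777}{18017} - \frac{151}{24202}\right) = 4 \left(- \frac{94131521}{436047434}\right) = - \frac{188263042}{218023717} \approx -0.8635$)
$\sqrt{S + G} = \sqrt{- \frac{188263042}{218023717} + i \sqrt{10177}}$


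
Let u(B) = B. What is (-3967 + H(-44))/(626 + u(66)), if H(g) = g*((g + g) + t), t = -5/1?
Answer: 125/692 ≈ 0.18064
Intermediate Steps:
t = -5 (t = -5*1 = -5)
H(g) = g*(-5 + 2*g) (H(g) = g*((g + g) - 5) = g*(2*g - 5) = g*(-5 + 2*g))
(-3967 + H(-44))/(626 + u(66)) = (-3967 - 44*(-5 + 2*(-44)))/(626 + 66) = (-3967 - 44*(-5 - 88))/692 = (-3967 - 44*(-93))*(1/692) = (-3967 + 4092)*(1/692) = 125*(1/692) = 125/692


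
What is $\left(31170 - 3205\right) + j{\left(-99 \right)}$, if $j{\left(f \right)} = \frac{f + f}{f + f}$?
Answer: $27966$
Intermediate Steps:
$j{\left(f \right)} = 1$ ($j{\left(f \right)} = \frac{2 f}{2 f} = 2 f \frac{1}{2 f} = 1$)
$\left(31170 - 3205\right) + j{\left(-99 \right)} = \left(31170 - 3205\right) + 1 = 27965 + 1 = 27966$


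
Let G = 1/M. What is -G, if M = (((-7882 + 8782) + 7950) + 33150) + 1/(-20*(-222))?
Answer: -4440/186480001 ≈ -2.3810e-5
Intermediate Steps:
M = 186480001/4440 (M = ((900 + 7950) + 33150) + 1/4440 = (8850 + 33150) + 1/4440 = 42000 + 1/4440 = 186480001/4440 ≈ 42000.)
G = 4440/186480001 (G = 1/(186480001/4440) = 4440/186480001 ≈ 2.3810e-5)
-G = -1*4440/186480001 = -4440/186480001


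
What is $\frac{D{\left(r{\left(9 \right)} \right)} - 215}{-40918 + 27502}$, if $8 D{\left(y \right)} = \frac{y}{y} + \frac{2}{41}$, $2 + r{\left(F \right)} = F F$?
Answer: $\frac{1639}{102336} \approx 0.016016$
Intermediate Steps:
$r{\left(F \right)} = -2 + F^{2}$ ($r{\left(F \right)} = -2 + F F = -2 + F^{2}$)
$D{\left(y \right)} = \frac{43}{328}$ ($D{\left(y \right)} = \frac{\frac{y}{y} + \frac{2}{41}}{8} = \frac{1 + 2 \cdot \frac{1}{41}}{8} = \frac{1 + \frac{2}{41}}{8} = \frac{1}{8} \cdot \frac{43}{41} = \frac{43}{328}$)
$\frac{D{\left(r{\left(9 \right)} \right)} - 215}{-40918 + 27502} = \frac{\frac{43}{328} - 215}{-40918 + 27502} = - \frac{70477}{328 \left(-13416\right)} = \left(- \frac{70477}{328}\right) \left(- \frac{1}{13416}\right) = \frac{1639}{102336}$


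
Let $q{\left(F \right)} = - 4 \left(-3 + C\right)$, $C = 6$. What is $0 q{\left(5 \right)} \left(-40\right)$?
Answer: $0$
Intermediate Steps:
$q{\left(F \right)} = -12$ ($q{\left(F \right)} = - 4 \left(-3 + 6\right) = \left(-4\right) 3 = -12$)
$0 q{\left(5 \right)} \left(-40\right) = 0 \left(-12\right) \left(-40\right) = 0 \left(-40\right) = 0$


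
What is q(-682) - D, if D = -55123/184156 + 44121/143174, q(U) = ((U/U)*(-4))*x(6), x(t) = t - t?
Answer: -116483237/13183175572 ≈ -0.0088357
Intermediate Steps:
x(t) = 0
q(U) = 0 (q(U) = ((U/U)*(-4))*0 = (1*(-4))*0 = -4*0 = 0)
D = 116483237/13183175572 (D = -55123*1/184156 + 44121*(1/143174) = -55123/184156 + 44121/143174 = 116483237/13183175572 ≈ 0.0088357)
q(-682) - D = 0 - 1*116483237/13183175572 = 0 - 116483237/13183175572 = -116483237/13183175572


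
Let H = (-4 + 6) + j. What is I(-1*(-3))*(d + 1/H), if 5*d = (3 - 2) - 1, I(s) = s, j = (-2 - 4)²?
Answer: 3/38 ≈ 0.078947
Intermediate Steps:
j = 36 (j = (-6)² = 36)
H = 38 (H = (-4 + 6) + 36 = 2 + 36 = 38)
d = 0 (d = ((3 - 2) - 1)/5 = (1 - 1)/5 = (⅕)*0 = 0)
I(-1*(-3))*(d + 1/H) = (-1*(-3))*(0 + 1/38) = 3*(0 + 1/38) = 3*(1/38) = 3/38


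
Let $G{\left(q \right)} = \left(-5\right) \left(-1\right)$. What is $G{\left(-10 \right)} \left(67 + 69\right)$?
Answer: $680$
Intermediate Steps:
$G{\left(q \right)} = 5$
$G{\left(-10 \right)} \left(67 + 69\right) = 5 \left(67 + 69\right) = 5 \cdot 136 = 680$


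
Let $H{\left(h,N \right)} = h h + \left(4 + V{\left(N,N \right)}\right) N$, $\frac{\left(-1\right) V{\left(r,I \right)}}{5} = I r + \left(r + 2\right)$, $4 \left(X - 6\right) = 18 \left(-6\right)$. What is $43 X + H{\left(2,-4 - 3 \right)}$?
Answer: $613$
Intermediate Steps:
$X = -21$ ($X = 6 + \frac{18 \left(-6\right)}{4} = 6 + \frac{1}{4} \left(-108\right) = 6 - 27 = -21$)
$V{\left(r,I \right)} = -10 - 5 r - 5 I r$ ($V{\left(r,I \right)} = - 5 \left(I r + \left(r + 2\right)\right) = - 5 \left(I r + \left(2 + r\right)\right) = - 5 \left(2 + r + I r\right) = -10 - 5 r - 5 I r$)
$H{\left(h,N \right)} = h^{2} + N \left(-6 - 5 N - 5 N^{2}\right)$ ($H{\left(h,N \right)} = h h + \left(4 - \left(10 + 5 N + 5 N N\right)\right) N = h^{2} + \left(4 - \left(10 + 5 N + 5 N^{2}\right)\right) N = h^{2} + \left(-6 - 5 N - 5 N^{2}\right) N = h^{2} + N \left(-6 - 5 N - 5 N^{2}\right)$)
$43 X + H{\left(2,-4 - 3 \right)} = 43 \left(-21\right) + \left(2^{2} + 4 \left(-4 - 3\right) - 5 \left(-4 - 3\right) \left(2 - 7 + \left(-4 - 3\right)^{2}\right)\right) = -903 + \left(4 + 4 \left(-7\right) - - 35 \left(2 - 7 + \left(-7\right)^{2}\right)\right) = -903 - \left(24 - 35 \left(2 - 7 + 49\right)\right) = -903 - \left(24 - 1540\right) = -903 + \left(4 - 28 + 1540\right) = -903 + 1516 = 613$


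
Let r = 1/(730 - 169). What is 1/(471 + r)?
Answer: 561/264232 ≈ 0.0021231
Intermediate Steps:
r = 1/561 ≈ 0.0017825
1/(471 + r) = 1/(471 + 1/561) = 1/(264232/561) = 561/264232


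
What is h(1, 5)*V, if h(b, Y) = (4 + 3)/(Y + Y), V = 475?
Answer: 665/2 ≈ 332.50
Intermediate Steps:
h(b, Y) = 7/(2*Y) (h(b, Y) = 7/((2*Y)) = 7*(1/(2*Y)) = 7/(2*Y))
h(1, 5)*V = ((7/2)/5)*475 = ((7/2)*(⅕))*475 = (7/10)*475 = 665/2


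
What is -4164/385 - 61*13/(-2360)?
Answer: -1904347/181720 ≈ -10.480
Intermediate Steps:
-4164/385 - 61*13/(-2360) = -4164*1/385 - 793*(-1/2360) = -4164/385 + 793/2360 = -1904347/181720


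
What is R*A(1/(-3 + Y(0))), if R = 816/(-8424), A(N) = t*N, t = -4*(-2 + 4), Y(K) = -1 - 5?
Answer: -272/3159 ≈ -0.086103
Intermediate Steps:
Y(K) = -6
t = -8 (t = -4*2 = -8)
A(N) = -8*N
R = -34/351 (R = 816*(-1/8424) = -34/351 ≈ -0.096866)
R*A(1/(-3 + Y(0))) = -(-272)/(351*(-3 - 6)) = -(-272)/(351*(-9)) = -(-272)*(-1)/(351*9) = -34/351*8/9 = -272/3159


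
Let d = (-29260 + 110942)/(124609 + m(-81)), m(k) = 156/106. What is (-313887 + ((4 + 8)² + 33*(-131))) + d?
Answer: -2100616448284/6604355 ≈ -3.1807e+5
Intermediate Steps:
m(k) = 78/53 (m(k) = 156*(1/106) = 78/53)
d = 4329146/6604355 (d = (-29260 + 110942)/(124609 + 78/53) = 81682/(6604355/53) = 81682*(53/6604355) = 4329146/6604355 ≈ 0.65550)
(-313887 + ((4 + 8)² + 33*(-131))) + d = (-313887 + ((4 + 8)² + 33*(-131))) + 4329146/6604355 = (-313887 + (12² - 4323)) + 4329146/6604355 = (-313887 + (144 - 4323)) + 4329146/6604355 = (-313887 - 4179) + 4329146/6604355 = -318066 + 4329146/6604355 = -2100616448284/6604355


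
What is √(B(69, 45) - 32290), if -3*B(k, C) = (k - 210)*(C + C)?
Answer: 2*I*√7015 ≈ 167.51*I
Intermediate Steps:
B(k, C) = -2*C*(-210 + k)/3 (B(k, C) = -(k - 210)*(C + C)/3 = -(-210 + k)*2*C/3 = -2*C*(-210 + k)/3)
√(B(69, 45) - 32290) = √((⅔)*45*(210 - 1*69) - 32290) = √((⅔)*45*(210 - 69) - 32290) = √((⅔)*45*141 - 32290) = √(4230 - 32290) = √(-28060) = 2*I*√7015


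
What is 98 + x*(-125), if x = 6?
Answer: -652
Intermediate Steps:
98 + x*(-125) = 98 + 6*(-125) = 98 - 750 = -652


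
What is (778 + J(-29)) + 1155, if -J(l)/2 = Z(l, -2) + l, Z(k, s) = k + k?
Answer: 2107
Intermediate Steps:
Z(k, s) = 2*k
J(l) = -6*l (J(l) = -2*(2*l + l) = -6*l)
(778 + J(-29)) + 1155 = (778 - 6*(-29)) + 1155 = (778 + 174) + 1155 = 952 + 1155 = 2107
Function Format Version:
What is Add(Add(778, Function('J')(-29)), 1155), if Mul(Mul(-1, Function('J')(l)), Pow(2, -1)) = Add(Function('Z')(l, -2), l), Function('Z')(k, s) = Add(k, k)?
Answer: 2107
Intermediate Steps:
Function('Z')(k, s) = Mul(2, k)
Function('J')(l) = Mul(-6, l) (Function('J')(l) = Mul(-2, Add(Mul(2, l), l)) = Mul(-2, Mul(3, l)) = Mul(-6, l))
Add(Add(778, Function('J')(-29)), 1155) = Add(Add(778, Mul(-6, -29)), 1155) = Add(Add(778, 174), 1155) = Add(952, 1155) = 2107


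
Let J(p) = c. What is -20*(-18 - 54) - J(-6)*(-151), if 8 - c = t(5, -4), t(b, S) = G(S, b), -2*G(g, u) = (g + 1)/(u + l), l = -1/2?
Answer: 7793/3 ≈ 2597.7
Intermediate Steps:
l = -½ (l = -1*½ = -½ ≈ -0.50000)
G(g, u) = -(1 + g)/(2*(-½ + u)) (G(g, u) = -(g + 1)/(2*(u - ½)) = -(1 + g)/(2*(-½ + u)))
t(b, S) = (-1 - S)/(-1 + 2*b)
c = 23/3 (c = 8 - (-1 - 1*(-4))/(-1 + 2*5) = 8 - (-1 + 4)/(-1 + 10) = 8 - 3/9 = 8 - 1*⅓ = 8 - ⅓ = 23/3 ≈ 7.6667)
J(p) = 23/3
-20*(-18 - 54) - J(-6)*(-151) = -20*(-18 - 54) - 23*(-151)/3 = -20*(-72) - 1*(-3473/3) = 1440 + 3473/3 = 7793/3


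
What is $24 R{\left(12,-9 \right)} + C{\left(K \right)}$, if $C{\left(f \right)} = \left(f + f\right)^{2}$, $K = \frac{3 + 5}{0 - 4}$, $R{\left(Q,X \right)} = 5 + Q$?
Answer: $424$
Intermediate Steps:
$K = -2$ ($K = \frac{8}{-4} = 8 \left(- \frac{1}{4}\right) = -2$)
$C{\left(f \right)} = 4 f^{2}$ ($C{\left(f \right)} = \left(2 f\right)^{2} = 4 f^{2}$)
$24 R{\left(12,-9 \right)} + C{\left(K \right)} = 24 \left(5 + 12\right) + 4 \left(-2\right)^{2} = 24 \cdot 17 + 4 \cdot 4 = 408 + 16 = 424$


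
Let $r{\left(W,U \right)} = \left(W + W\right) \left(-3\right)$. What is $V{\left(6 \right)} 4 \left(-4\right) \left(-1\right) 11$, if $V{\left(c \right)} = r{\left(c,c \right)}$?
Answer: $-6336$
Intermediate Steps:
$r{\left(W,U \right)} = - 6 W$ ($r{\left(W,U \right)} = 2 W \left(-3\right) = - 6 W$)
$V{\left(c \right)} = - 6 c$
$V{\left(6 \right)} 4 \left(-4\right) \left(-1\right) 11 = \left(-6\right) 6 \cdot 4 \left(-4\right) \left(-1\right) 11 = - 36 \left(\left(-16\right) \left(-1\right)\right) 11 = \left(-36\right) 16 \cdot 11 = \left(-576\right) 11 = -6336$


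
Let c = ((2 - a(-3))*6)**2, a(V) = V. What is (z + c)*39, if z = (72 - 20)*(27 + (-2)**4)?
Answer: 122304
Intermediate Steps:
z = 2236 (z = 52*(27 + 16) = 52*43 = 2236)
c = 900 (c = ((2 - 1*(-3))*6)**2 = ((2 + 3)*6)**2 = (5*6)**2 = 30**2 = 900)
(z + c)*39 = (2236 + 900)*39 = 3136*39 = 122304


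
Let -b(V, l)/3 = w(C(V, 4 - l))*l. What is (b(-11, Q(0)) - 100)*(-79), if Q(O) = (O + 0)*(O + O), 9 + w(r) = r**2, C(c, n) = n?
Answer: 7900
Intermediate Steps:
w(r) = -9 + r**2
Q(O) = 2*O**2 (Q(O) = O*(2*O) = 2*O**2)
b(V, l) = -3*l*(-9 + (4 - l)**2) (b(V, l) = -3*(-9 + (4 - l)**2)*l = -3*l*(-9 + (4 - l)**2))
(b(-11, Q(0)) - 100)*(-79) = (-3*2*0**2*(-9 + (-4 + 2*0**2)**2) - 100)*(-79) = (-3*2*0*(-9 + (-4 + 2*0)**2) - 100)*(-79) = (-3*0*(-9 + (-4 + 0)**2) - 100)*(-79) = (-3*0*(-9 + (-4)**2) - 100)*(-79) = (-3*0*(-9 + 16) - 100)*(-79) = (-3*0*7 - 100)*(-79) = (0 - 100)*(-79) = -100*(-79) = 7900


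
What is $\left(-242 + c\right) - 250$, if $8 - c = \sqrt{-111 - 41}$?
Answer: $-484 - 2 i \sqrt{38} \approx -484.0 - 12.329 i$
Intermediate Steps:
$c = 8 - 2 i \sqrt{38}$ ($c = 8 - \sqrt{-111 - 41} = 8 - \sqrt{-152} = 8 - 2 i \sqrt{38} \approx 8.0 - 12.329 i$)
$\left(-242 + c\right) - 250 = \left(-242 + \left(8 - 2 i \sqrt{38}\right)\right) - 250 = \left(-234 - 2 i \sqrt{38}\right) - 250 = -484 - 2 i \sqrt{38}$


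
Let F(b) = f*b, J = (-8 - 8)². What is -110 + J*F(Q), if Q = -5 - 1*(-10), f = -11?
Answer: -14190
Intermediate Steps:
J = 256 (J = (-16)² = 256)
Q = 5 (Q = -5 + 10 = 5)
F(b) = -11*b
-110 + J*F(Q) = -110 + 256*(-11*5) = -110 + 256*(-55) = -110 - 14080 = -14190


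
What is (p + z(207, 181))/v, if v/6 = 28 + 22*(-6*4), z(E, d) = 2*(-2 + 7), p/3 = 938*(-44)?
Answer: 61903/1500 ≈ 41.269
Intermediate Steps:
p = -123816 (p = 3*(938*(-44)) = 3*(-41272) = -123816)
z(E, d) = 10 (z(E, d) = 2*5 = 10)
v = -3000 (v = 6*(28 + 22*(-6*4)) = 6*(28 + 22*(-24)) = 6*(28 - 528) = 6*(-500) = -3000)
(p + z(207, 181))/v = (-123816 + 10)/(-3000) = -123806*(-1/3000) = 61903/1500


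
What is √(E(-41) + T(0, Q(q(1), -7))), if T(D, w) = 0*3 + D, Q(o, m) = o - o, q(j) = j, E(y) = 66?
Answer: √66 ≈ 8.1240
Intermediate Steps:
Q(o, m) = 0
T(D, w) = D (T(D, w) = 0 + D = D)
√(E(-41) + T(0, Q(q(1), -7))) = √(66 + 0) = √66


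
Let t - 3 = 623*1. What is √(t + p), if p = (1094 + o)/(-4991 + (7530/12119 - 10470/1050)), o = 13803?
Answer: 3*√77852136323229791626/1060486748 ≈ 24.960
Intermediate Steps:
p = -6318786005/2120973496 (p = (1094 + 13803)/(-4991 + (7530/12119 - 10470/1050)) = 14897/(-4991 + (7530*(1/12119) - 10470*1/1050)) = 14897/(-4991 + (7530/12119 - 349/35)) = 14897/(-4991 - 3965981/424165) = 14897/(-2120973496/424165) = 14897*(-424165/2120973496) = -6318786005/2120973496 ≈ -2.9792)
t = 626 (t = 3 + 623*1 = 3 + 623 = 626)
√(t + p) = √(626 - 6318786005/2120973496) = √(1321410622491/2120973496) = 3*√77852136323229791626/1060486748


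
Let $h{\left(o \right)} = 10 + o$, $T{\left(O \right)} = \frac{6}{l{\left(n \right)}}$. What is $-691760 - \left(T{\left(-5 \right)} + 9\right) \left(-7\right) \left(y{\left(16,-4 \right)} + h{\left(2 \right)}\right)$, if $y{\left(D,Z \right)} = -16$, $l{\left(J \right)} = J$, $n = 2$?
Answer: $-692096$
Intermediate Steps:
$T{\left(O \right)} = 3$ ($T{\left(O \right)} = \frac{6}{2} = 6 \cdot \frac{1}{2} = 3$)
$-691760 - \left(T{\left(-5 \right)} + 9\right) \left(-7\right) \left(y{\left(16,-4 \right)} + h{\left(2 \right)}\right) = -691760 - \left(3 + 9\right) \left(-7\right) \left(-16 + \left(10 + 2\right)\right) = -691760 - 12 \left(-7\right) \left(-16 + 12\right) = -691760 - \left(-84\right) \left(-4\right) = -691760 - 336 = -692096$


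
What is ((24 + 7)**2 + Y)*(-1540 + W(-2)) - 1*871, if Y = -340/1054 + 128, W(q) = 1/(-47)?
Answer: -2444055416/1457 ≈ -1.6775e+6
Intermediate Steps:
W(q) = -1/47
Y = 3958/31 (Y = -340*1/1054 + 128 = -10/31 + 128 = 3958/31 ≈ 127.68)
((24 + 7)**2 + Y)*(-1540 + W(-2)) - 1*871 = ((24 + 7)**2 + 3958/31)*(-1540 - 1/47) - 1*871 = (31**2 + 3958/31)*(-72381/47) - 871 = (961 + 3958/31)*(-72381/47) - 871 = (33749/31)*(-72381/47) - 871 = -2442786369/1457 - 871 = -2444055416/1457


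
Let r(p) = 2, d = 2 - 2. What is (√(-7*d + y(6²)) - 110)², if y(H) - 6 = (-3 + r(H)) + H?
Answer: (110 - √41)² ≈ 10732.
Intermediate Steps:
d = 0
y(H) = 5 + H (y(H) = 6 + ((-3 + 2) + H) = 6 + (-1 + H) = 5 + H)
(√(-7*d + y(6²)) - 110)² = (√(-7*0 + (5 + 6²)) - 110)² = (√(0 + (5 + 36)) - 110)² = (√(0 + 41) - 110)² = (√41 - 110)² = (-110 + √41)²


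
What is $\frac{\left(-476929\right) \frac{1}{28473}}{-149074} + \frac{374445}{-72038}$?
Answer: $- \frac{397332224904397}{76442835584019} \approx -5.1978$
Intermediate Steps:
$\frac{\left(-476929\right) \frac{1}{28473}}{-149074} + \frac{374445}{-72038} = \left(-476929\right) \frac{1}{28473} \left(- \frac{1}{149074}\right) + 374445 \left(- \frac{1}{72038}\right) = \left(- \frac{476929}{28473}\right) \left(- \frac{1}{149074}\right) - \frac{374445}{72038} = \frac{476929}{4244584002} - \frac{374445}{72038} = - \frac{397332224904397}{76442835584019}$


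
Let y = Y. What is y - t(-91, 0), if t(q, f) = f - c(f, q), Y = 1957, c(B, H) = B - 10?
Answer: 1947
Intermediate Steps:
c(B, H) = -10 + B
y = 1957
t(q, f) = 10 (t(q, f) = f - (-10 + f) = f + (10 - f) = 10)
y - t(-91, 0) = 1957 - 1*10 = 1957 - 10 = 1947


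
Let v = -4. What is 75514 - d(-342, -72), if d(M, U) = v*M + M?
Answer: 74488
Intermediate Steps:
d(M, U) = -3*M (d(M, U) = -4*M + M = -3*M)
75514 - d(-342, -72) = 75514 - (-3)*(-342) = 75514 - 1*1026 = 75514 - 1026 = 74488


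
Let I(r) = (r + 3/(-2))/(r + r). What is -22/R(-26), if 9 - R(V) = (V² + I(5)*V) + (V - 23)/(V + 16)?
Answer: 55/1657 ≈ 0.033193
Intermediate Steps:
I(r) = (-3/2 + r)/(2*r) (I(r) = (r + 3*(-½))/((2*r)) = (r - 3/2)*(1/(2*r)) = (-3/2 + r)*(1/(2*r)) = (-3/2 + r)/(2*r))
R(V) = 9 - V² - 7*V/20 - (-23 + V)/(16 + V) (R(V) = 9 - ((V² + ((¼)*(-3 + 2*5)/5)*V) + (V - 23)/(V + 16)) = 9 - ((V² + ((¼)*(⅕)*(-3 + 10))*V) + (-23 + V)/(16 + V)) = 9 - ((V² + ((¼)*(⅕)*7)*V) + (-23 + V)/(16 + V)) = 9 - ((V² + 7*V/20) + (-23 + V)/(16 + V)) = 9 - (V² + 7*V/20 + (-23 + V)/(16 + V)) = 9 + (-V² - 7*V/20 - (-23 + V)/(16 + V)) = 9 - V² - 7*V/20 - (-23 + V)/(16 + V))
-22/R(-26) = -22*20*(16 - 26)/(3340 - 327*(-26)² - 20*(-26)³ + 48*(-26)) = -22*(-200/(3340 - 327*676 - 20*(-17576) - 1248)) = -22*(-200/(3340 - 221052 + 351520 - 1248)) = -22/((1/20)*(-⅒)*132560) = -22/(-3314/5) = -22*(-5/3314) = 55/1657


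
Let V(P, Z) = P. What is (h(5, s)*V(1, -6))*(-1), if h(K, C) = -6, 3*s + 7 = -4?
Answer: 6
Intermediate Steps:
s = -11/3 (s = -7/3 + (1/3)*(-4) = -7/3 - 4/3 = -11/3 ≈ -3.6667)
(h(5, s)*V(1, -6))*(-1) = -6*1*(-1) = -6*(-1) = 6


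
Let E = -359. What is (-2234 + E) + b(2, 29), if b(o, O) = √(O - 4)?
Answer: -2588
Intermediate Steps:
b(o, O) = √(-4 + O)
(-2234 + E) + b(2, 29) = (-2234 - 359) + √(-4 + 29) = -2593 + √25 = -2593 + 5 = -2588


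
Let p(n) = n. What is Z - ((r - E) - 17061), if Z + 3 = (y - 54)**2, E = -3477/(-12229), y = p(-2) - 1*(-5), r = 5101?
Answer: 178033259/12229 ≈ 14558.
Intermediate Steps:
y = 3 (y = -2 - 1*(-5) = -2 + 5 = 3)
E = 3477/12229 (E = -3477*(-1/12229) = 3477/12229 ≈ 0.28432)
Z = 2598 (Z = -3 + (3 - 54)**2 = -3 + (-51)**2 = -3 + 2601 = 2598)
Z - ((r - E) - 17061) = 2598 - ((5101 - 1*3477/12229) - 17061) = 2598 - ((5101 - 3477/12229) - 17061) = 2598 - (62376652/12229 - 17061) = 2598 - 1*(-146262317/12229) = 2598 + 146262317/12229 = 178033259/12229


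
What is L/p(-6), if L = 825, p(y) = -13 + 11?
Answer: -825/2 ≈ -412.50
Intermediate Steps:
p(y) = -2
L/p(-6) = 825/(-2) = 825*(-½) = -825/2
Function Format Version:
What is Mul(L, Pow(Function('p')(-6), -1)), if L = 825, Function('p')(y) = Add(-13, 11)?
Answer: Rational(-825, 2) ≈ -412.50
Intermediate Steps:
Function('p')(y) = -2
Mul(L, Pow(Function('p')(-6), -1)) = Mul(825, Pow(-2, -1)) = Mul(825, Rational(-1, 2)) = Rational(-825, 2)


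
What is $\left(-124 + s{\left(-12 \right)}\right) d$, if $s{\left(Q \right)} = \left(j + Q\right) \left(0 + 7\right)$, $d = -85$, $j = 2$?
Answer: $16490$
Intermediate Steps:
$s{\left(Q \right)} = 14 + 7 Q$ ($s{\left(Q \right)} = \left(2 + Q\right) \left(0 + 7\right) = \left(2 + Q\right) 7 = 14 + 7 Q$)
$\left(-124 + s{\left(-12 \right)}\right) d = \left(-124 + \left(14 + 7 \left(-12\right)\right)\right) \left(-85\right) = \left(-124 + \left(14 - 84\right)\right) \left(-85\right) = \left(-124 - 70\right) \left(-85\right) = \left(-194\right) \left(-85\right) = 16490$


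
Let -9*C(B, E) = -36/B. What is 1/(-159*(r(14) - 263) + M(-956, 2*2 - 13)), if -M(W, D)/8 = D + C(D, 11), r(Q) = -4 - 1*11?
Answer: 9/398498 ≈ 2.2585e-5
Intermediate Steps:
C(B, E) = 4/B (C(B, E) = -(-4)/B = 4/B)
r(Q) = -15 (r(Q) = -4 - 11 = -15)
M(W, D) = -32/D - 8*D (M(W, D) = -8*(D + 4/D) = -32/D - 8*D)
1/(-159*(r(14) - 263) + M(-956, 2*2 - 13)) = 1/(-159*(-15 - 263) + (-32/(2*2 - 13) - 8*(2*2 - 13))) = 1/(-159*(-278) + (-32/(4 - 13) - 8*(4 - 13))) = 1/(44202 + (-32/(-9) - 8*(-9))) = 1/(44202 + (-32*(-⅑) + 72)) = 1/(44202 + (32/9 + 72)) = 1/(44202 + 680/9) = 1/(398498/9) = 9/398498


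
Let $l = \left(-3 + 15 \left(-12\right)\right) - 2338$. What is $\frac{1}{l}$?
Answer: $- \frac{1}{2521} \approx -0.00039667$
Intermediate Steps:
$l = -2521$ ($l = \left(-3 - 180\right) - 2338 = -183 - 2338 = -2521$)
$\frac{1}{l} = \frac{1}{-2521} = - \frac{1}{2521}$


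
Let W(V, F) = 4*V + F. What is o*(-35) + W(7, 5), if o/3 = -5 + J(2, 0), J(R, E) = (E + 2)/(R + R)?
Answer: 1011/2 ≈ 505.50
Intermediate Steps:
J(R, E) = (2 + E)/(2*R) (J(R, E) = (2 + E)/((2*R)) = (2 + E)*(1/(2*R)) = (2 + E)/(2*R))
W(V, F) = F + 4*V
o = -27/2 (o = 3*(-5 + (1/2)*(2 + 0)/2) = 3*(-5 + (1/2)*(1/2)*2) = 3*(-5 + 1/2) = 3*(-9/2) = -27/2 ≈ -13.500)
o*(-35) + W(7, 5) = -27/2*(-35) + (5 + 4*7) = 945/2 + (5 + 28) = 945/2 + 33 = 1011/2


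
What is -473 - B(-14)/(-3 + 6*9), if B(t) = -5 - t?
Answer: -8044/17 ≈ -473.18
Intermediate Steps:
-473 - B(-14)/(-3 + 6*9) = -473 - (-5 - 1*(-14))/(-3 + 6*9) = -473 - (-5 + 14)/(-3 + 54) = -473 - 9/51 = -473 - 1*3/17 = -473 - 3/17 = -8044/17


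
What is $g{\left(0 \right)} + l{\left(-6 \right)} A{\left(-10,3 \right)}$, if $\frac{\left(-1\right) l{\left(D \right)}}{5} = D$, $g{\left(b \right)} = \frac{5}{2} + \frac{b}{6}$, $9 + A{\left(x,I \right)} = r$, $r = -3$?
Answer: $- \frac{715}{2} \approx -357.5$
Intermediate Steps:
$A{\left(x,I \right)} = -12$ ($A{\left(x,I \right)} = -9 - 3 = -12$)
$g{\left(b \right)} = \frac{5}{2} + \frac{b}{6}$ ($g{\left(b \right)} = 5 \cdot \frac{1}{2} + b \frac{1}{6} = \frac{5}{2} + \frac{b}{6}$)
$l{\left(D \right)} = - 5 D$
$g{\left(0 \right)} + l{\left(-6 \right)} A{\left(-10,3 \right)} = \left(\frac{5}{2} + \frac{1}{6} \cdot 0\right) + \left(-5\right) \left(-6\right) \left(-12\right) = \left(\frac{5}{2} + 0\right) + 30 \left(-12\right) = \frac{5}{2} - 360 = - \frac{715}{2}$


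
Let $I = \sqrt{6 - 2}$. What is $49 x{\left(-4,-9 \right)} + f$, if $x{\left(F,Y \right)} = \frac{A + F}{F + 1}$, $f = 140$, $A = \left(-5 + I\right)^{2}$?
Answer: $\frac{175}{3} \approx 58.333$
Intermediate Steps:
$I = 2$ ($I = \sqrt{4} = 2$)
$A = 9$ ($A = \left(-5 + 2\right)^{2} = \left(-3\right)^{2} = 9$)
$x{\left(F,Y \right)} = \frac{9 + F}{1 + F}$ ($x{\left(F,Y \right)} = \frac{9 + F}{F + 1} = \frac{9 + F}{1 + F}$)
$49 x{\left(-4,-9 \right)} + f = 49 \frac{9 - 4}{1 - 4} + 140 = 49 \frac{1}{-3} \cdot 5 + 140 = 49 \left(\left(- \frac{1}{3}\right) 5\right) + 140 = 49 \left(- \frac{5}{3}\right) + 140 = - \frac{245}{3} + 140 = \frac{175}{3}$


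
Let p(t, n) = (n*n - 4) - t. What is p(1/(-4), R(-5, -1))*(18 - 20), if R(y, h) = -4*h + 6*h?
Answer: -1/2 ≈ -0.50000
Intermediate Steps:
R(y, h) = 2*h
p(t, n) = -4 + n**2 - t (p(t, n) = (n**2 - 4) - t = (-4 + n**2) - t = -4 + n**2 - t)
p(1/(-4), R(-5, -1))*(18 - 20) = (-4 + (2*(-1))**2 - 1/(-4))*(18 - 20) = (-4 + (-2)**2 - 1*(-1/4))*(-2) = (-4 + 4 + 1/4)*(-2) = (1/4)*(-2) = -1/2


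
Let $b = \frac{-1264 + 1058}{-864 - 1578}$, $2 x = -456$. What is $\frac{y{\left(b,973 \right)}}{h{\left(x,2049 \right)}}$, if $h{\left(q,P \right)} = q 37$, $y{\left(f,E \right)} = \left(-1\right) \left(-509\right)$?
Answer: $- \frac{509}{8436} \approx -0.060337$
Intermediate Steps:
$x = -228$ ($x = \frac{1}{2} \left(-456\right) = -228$)
$b = \frac{103}{1221}$ ($b = - \frac{206}{-2442} = \left(-206\right) \left(- \frac{1}{2442}\right) = \frac{103}{1221} \approx 0.084357$)
$y{\left(f,E \right)} = 509$
$h{\left(q,P \right)} = 37 q$
$\frac{y{\left(b,973 \right)}}{h{\left(x,2049 \right)}} = \frac{509}{37 \left(-228\right)} = \frac{509}{-8436} = 509 \left(- \frac{1}{8436}\right) = - \frac{509}{8436}$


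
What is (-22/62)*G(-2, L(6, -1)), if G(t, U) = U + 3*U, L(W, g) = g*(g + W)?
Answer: 220/31 ≈ 7.0968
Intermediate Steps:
L(W, g) = g*(W + g)
G(t, U) = 4*U
(-22/62)*G(-2, L(6, -1)) = (-22/62)*(4*(-(6 - 1))) = (-22*1/62)*(4*(-1*5)) = -44*(-5)/31 = -11/31*(-20) = 220/31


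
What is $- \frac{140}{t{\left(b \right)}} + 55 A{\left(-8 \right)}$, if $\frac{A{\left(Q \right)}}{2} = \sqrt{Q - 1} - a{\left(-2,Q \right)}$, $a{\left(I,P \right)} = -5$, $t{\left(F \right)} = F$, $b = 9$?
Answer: $\frac{4810}{9} + 330 i \approx 534.44 + 330.0 i$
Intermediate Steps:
$A{\left(Q \right)} = 10 + 2 \sqrt{-1 + Q}$ ($A{\left(Q \right)} = 2 \left(\sqrt{Q - 1} - -5\right) = 2 \left(\sqrt{-1 + Q} + 5\right) = 2 \left(5 + \sqrt{-1 + Q}\right) = 10 + 2 \sqrt{-1 + Q}$)
$- \frac{140}{t{\left(b \right)}} + 55 A{\left(-8 \right)} = - \frac{140}{9} + 55 \left(10 + 2 \sqrt{-1 - 8}\right) = \left(-140\right) \frac{1}{9} + 55 \left(10 + 2 \sqrt{-9}\right) = - \frac{140}{9} + 55 \left(10 + 2 \cdot 3 i\right) = - \frac{140}{9} + 55 \left(10 + 6 i\right) = - \frac{140}{9} + \left(550 + 330 i\right) = \frac{4810}{9} + 330 i$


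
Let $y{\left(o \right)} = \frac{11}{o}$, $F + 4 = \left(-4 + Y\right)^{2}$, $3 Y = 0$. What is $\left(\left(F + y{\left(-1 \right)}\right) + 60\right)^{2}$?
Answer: $3721$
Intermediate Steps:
$Y = 0$ ($Y = \frac{1}{3} \cdot 0 = 0$)
$F = 12$ ($F = -4 + \left(-4 + 0\right)^{2} = -4 + \left(-4\right)^{2} = -4 + 16 = 12$)
$\left(\left(F + y{\left(-1 \right)}\right) + 60\right)^{2} = \left(\left(12 + \frac{11}{-1}\right) + 60\right)^{2} = \left(\left(12 + 11 \left(-1\right)\right) + 60\right)^{2} = \left(\left(12 - 11\right) + 60\right)^{2} = \left(1 + 60\right)^{2} = 61^{2} = 3721$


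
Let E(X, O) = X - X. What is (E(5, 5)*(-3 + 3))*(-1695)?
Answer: 0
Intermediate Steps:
E(X, O) = 0
(E(5, 5)*(-3 + 3))*(-1695) = (0*(-3 + 3))*(-1695) = (0*0)*(-1695) = 0*(-1695) = 0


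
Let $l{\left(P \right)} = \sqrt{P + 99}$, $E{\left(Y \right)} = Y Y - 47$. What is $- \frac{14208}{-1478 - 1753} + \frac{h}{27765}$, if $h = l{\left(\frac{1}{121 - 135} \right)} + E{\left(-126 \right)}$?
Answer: $\frac{49514291}{9967635} + \frac{\sqrt{19390}}{388710} \approx 4.9679$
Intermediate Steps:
$E{\left(Y \right)} = -47 + Y^{2}$ ($E{\left(Y \right)} = Y^{2} - 47 = -47 + Y^{2}$)
$l{\left(P \right)} = \sqrt{99 + P}$
$h = 15829 + \frac{\sqrt{19390}}{14}$ ($h = \sqrt{99 + \frac{1}{121 - 135}} - \left(47 - \left(-126\right)^{2}\right) = \sqrt{99 + \frac{1}{-14}} + \left(-47 + 15876\right) = \sqrt{99 - \frac{1}{14}} + 15829 = \sqrt{\frac{1385}{14}} + 15829 = \frac{\sqrt{19390}}{14} + 15829 = 15829 + \frac{\sqrt{19390}}{14} \approx 15839.0$)
$- \frac{14208}{-1478 - 1753} + \frac{h}{27765} = - \frac{14208}{-1478 - 1753} + \frac{15829 + \frac{\sqrt{19390}}{14}}{27765} = - \frac{14208}{-1478 - 1753} + \left(15829 + \frac{\sqrt{19390}}{14}\right) \frac{1}{27765} = - \frac{14208}{-3231} + \left(\frac{15829}{27765} + \frac{\sqrt{19390}}{388710}\right) = \left(-14208\right) \left(- \frac{1}{3231}\right) + \left(\frac{15829}{27765} + \frac{\sqrt{19390}}{388710}\right) = \frac{4736}{1077} + \left(\frac{15829}{27765} + \frac{\sqrt{19390}}{388710}\right) = \frac{49514291}{9967635} + \frac{\sqrt{19390}}{388710}$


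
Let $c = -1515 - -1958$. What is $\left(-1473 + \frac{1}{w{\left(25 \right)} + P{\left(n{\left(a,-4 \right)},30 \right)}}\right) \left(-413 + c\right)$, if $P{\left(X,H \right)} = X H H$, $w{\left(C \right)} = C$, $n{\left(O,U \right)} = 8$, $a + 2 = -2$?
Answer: $- \frac{63854544}{1445} \approx -44190.0$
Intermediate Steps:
$a = -4$ ($a = -2 - 2 = -4$)
$c = 443$ ($c = -1515 + 1958 = 443$)
$P{\left(X,H \right)} = X H^{2}$ ($P{\left(X,H \right)} = H X H = X H^{2}$)
$\left(-1473 + \frac{1}{w{\left(25 \right)} + P{\left(n{\left(a,-4 \right)},30 \right)}}\right) \left(-413 + c\right) = \left(-1473 + \frac{1}{25 + 8 \cdot 30^{2}}\right) \left(-413 + 443\right) = \left(-1473 + \frac{1}{25 + 8 \cdot 900}\right) 30 = \left(-1473 + \frac{1}{25 + 7200}\right) 30 = \left(-1473 + \frac{1}{7225}\right) 30 = \left(- \frac{10642424}{7225}\right) 30 = - \frac{63854544}{1445}$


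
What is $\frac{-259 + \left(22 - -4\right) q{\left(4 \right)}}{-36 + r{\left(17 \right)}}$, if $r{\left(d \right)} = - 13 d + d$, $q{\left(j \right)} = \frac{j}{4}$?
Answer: $\frac{233}{240} \approx 0.97083$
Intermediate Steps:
$q{\left(j \right)} = \frac{j}{4}$ ($q{\left(j \right)} = j \frac{1}{4} = \frac{j}{4}$)
$r{\left(d \right)} = - 12 d$
$\frac{-259 + \left(22 - -4\right) q{\left(4 \right)}}{-36 + r{\left(17 \right)}} = \frac{-259 + \left(22 - -4\right) \frac{1}{4} \cdot 4}{-36 - 204} = \frac{-259 + \left(22 + 4\right) 1}{-36 - 204} = \frac{-259 + 26 \cdot 1}{-240} = \left(-259 + 26\right) \left(- \frac{1}{240}\right) = \left(-233\right) \left(- \frac{1}{240}\right) = \frac{233}{240}$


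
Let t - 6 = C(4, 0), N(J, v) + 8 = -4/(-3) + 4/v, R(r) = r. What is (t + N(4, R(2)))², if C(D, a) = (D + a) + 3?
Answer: 625/9 ≈ 69.444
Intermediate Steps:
N(J, v) = -20/3 + 4/v (N(J, v) = -8 + (-4/(-3) + 4/v) = -8 + (-4*(-⅓) + 4/v) = -8 + (4/3 + 4/v) = -20/3 + 4/v)
C(D, a) = 3 + D + a
t = 13 (t = 6 + (3 + 4 + 0) = 6 + 7 = 13)
(t + N(4, R(2)))² = (13 + (-20/3 + 4/2))² = (13 + (-20/3 + 4*(½)))² = (13 + (-20/3 + 2))² = (13 - 14/3)² = (25/3)² = 625/9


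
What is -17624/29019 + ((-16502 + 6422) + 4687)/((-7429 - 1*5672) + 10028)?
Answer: 102340915/89175387 ≈ 1.1476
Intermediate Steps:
-17624/29019 + ((-16502 + 6422) + 4687)/((-7429 - 1*5672) + 10028) = -17624*1/29019 + (-10080 + 4687)/((-7429 - 5672) + 10028) = -17624/29019 - 5393/(-13101 + 10028) = -17624/29019 - 5393/(-3073) = -17624/29019 - 5393*(-1/3073) = -17624/29019 + 5393/3073 = 102340915/89175387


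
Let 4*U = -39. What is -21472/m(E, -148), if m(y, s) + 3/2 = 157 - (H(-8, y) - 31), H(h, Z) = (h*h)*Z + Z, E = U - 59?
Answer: -85888/18621 ≈ -4.6124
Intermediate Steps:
U = -39/4 (U = (¼)*(-39) = -39/4 ≈ -9.7500)
E = -275/4 (E = -39/4 - 59 = -275/4 ≈ -68.750)
H(h, Z) = Z + Z*h² (H(h, Z) = h²*Z + Z = Z*h² + Z = Z + Z*h²)
m(y, s) = 373/2 - 65*y (m(y, s) = -3/2 + (157 - (y*(1 + (-8)²) - 31)) = -3/2 + (157 - (y*(1 + 64) - 31)) = -3/2 + (157 - (y*65 - 31)) = -3/2 + (157 - (65*y - 31)) = -3/2 + (157 - (-31 + 65*y)) = -3/2 + (157 + (31 - 65*y)) = -3/2 + (188 - 65*y) = 373/2 - 65*y)
-21472/m(E, -148) = -21472/(373/2 - 65*(-275/4)) = -21472/(373/2 + 17875/4) = -21472/18621/4 = -21472*4/18621 = -85888/18621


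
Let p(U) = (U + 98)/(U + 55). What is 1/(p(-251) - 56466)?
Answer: -196/11067183 ≈ -1.7710e-5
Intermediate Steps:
p(U) = (98 + U)/(55 + U)
1/(p(-251) - 56466) = 1/((98 - 251)/(55 - 251) - 56466) = 1/(-153/(-196) - 56466) = 1/(-1/196*(-153) - 56466) = 1/(153/196 - 56466) = 1/(-11067183/196) = -196/11067183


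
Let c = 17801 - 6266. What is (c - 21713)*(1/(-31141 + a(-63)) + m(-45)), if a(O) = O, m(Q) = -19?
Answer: 3017151053/15602 ≈ 1.9338e+5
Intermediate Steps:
c = 11535
(c - 21713)*(1/(-31141 + a(-63)) + m(-45)) = (11535 - 21713)*(1/(-31141 - 63) - 19) = -10178*(1/(-31204) - 19) = -10178*(-1/31204 - 19) = -10178*(-592877/31204) = 3017151053/15602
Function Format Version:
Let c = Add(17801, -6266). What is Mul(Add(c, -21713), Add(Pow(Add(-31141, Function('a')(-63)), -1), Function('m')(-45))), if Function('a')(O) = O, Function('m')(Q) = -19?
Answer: Rational(3017151053, 15602) ≈ 1.9338e+5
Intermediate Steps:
c = 11535
Mul(Add(c, -21713), Add(Pow(Add(-31141, Function('a')(-63)), -1), Function('m')(-45))) = Mul(Add(11535, -21713), Add(Pow(Add(-31141, -63), -1), -19)) = Mul(-10178, Add(Pow(-31204, -1), -19)) = Mul(-10178, Add(Rational(-1, 31204), -19)) = Mul(-10178, Rational(-592877, 31204)) = Rational(3017151053, 15602)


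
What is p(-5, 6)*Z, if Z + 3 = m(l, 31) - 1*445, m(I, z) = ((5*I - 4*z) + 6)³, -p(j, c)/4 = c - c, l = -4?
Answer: 0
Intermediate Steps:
p(j, c) = 0 (p(j, c) = -4*(c - c) = -4*0 = 0)
m(I, z) = (6 - 4*z + 5*I)³ (m(I, z) = ((-4*z + 5*I) + 6)³ = (6 - 4*z + 5*I)³)
Z = -2628520 (Z = -3 + ((6 - 4*31 + 5*(-4))³ - 1*445) = -3 + ((6 - 124 - 20)³ - 445) = -3 + ((-138)³ - 445) = -3 + (-2628072 - 445) = -3 - 2628517 = -2628520)
p(-5, 6)*Z = 0*(-2628520) = 0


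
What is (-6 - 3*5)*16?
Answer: -336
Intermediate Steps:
(-6 - 3*5)*16 = (-6 - 15)*16 = -21*16 = -336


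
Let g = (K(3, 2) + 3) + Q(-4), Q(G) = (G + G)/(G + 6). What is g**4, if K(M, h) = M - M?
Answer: 1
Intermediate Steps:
K(M, h) = 0
Q(G) = 2*G/(6 + G) (Q(G) = (2*G)/(6 + G) = 2*G/(6 + G))
g = -1 (g = (0 + 3) + 2*(-4)/(6 - 4) = 3 + 2*(-4)/2 = 3 + 2*(-4)*(1/2) = 3 - 4 = -1)
g**4 = (-1)**4 = 1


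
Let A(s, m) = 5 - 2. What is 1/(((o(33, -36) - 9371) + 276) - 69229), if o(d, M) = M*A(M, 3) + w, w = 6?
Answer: -1/78426 ≈ -1.2751e-5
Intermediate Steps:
A(s, m) = 3
o(d, M) = 6 + 3*M (o(d, M) = M*3 + 6 = 3*M + 6 = 6 + 3*M)
1/(((o(33, -36) - 9371) + 276) - 69229) = 1/((((6 + 3*(-36)) - 9371) + 276) - 69229) = 1/((((6 - 108) - 9371) + 276) - 69229) = 1/(((-102 - 9371) + 276) - 69229) = 1/((-9473 + 276) - 69229) = 1/(-9197 - 69229) = 1/(-78426) = -1/78426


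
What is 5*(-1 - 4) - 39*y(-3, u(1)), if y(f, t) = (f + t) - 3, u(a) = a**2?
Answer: 170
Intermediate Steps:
y(f, t) = -3 + f + t
5*(-1 - 4) - 39*y(-3, u(1)) = 5*(-1 - 4) - 39*(-3 - 3 + 1**2) = 5*(-5) - 39*(-3 - 3 + 1) = -25 - 39*(-5) = -25 + 195 = 170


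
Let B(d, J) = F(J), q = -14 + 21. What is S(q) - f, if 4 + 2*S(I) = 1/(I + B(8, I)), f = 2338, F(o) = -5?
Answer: -9359/4 ≈ -2339.8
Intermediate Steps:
q = 7
B(d, J) = -5
S(I) = -2 + 1/(2*(-5 + I)) (S(I) = -2 + 1/(2*(I - 5)) = -2 + 1/(2*(-5 + I)))
S(q) - f = (21 - 4*7)/(2*(-5 + 7)) - 1*2338 = (½)*(21 - 28)/2 - 2338 = (½)*(½)*(-7) - 2338 = -7/4 - 2338 = -9359/4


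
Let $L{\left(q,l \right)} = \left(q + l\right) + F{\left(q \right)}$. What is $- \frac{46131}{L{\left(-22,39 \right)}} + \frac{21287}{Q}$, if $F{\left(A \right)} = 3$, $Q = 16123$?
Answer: $- \frac{743344373}{322460} \approx -2305.2$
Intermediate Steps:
$L{\left(q,l \right)} = 3 + l + q$ ($L{\left(q,l \right)} = \left(q + l\right) + 3 = \left(l + q\right) + 3 = 3 + l + q$)
$- \frac{46131}{L{\left(-22,39 \right)}} + \frac{21287}{Q} = - \frac{46131}{3 + 39 - 22} + \frac{21287}{16123} = - \frac{46131}{20} + 21287 \cdot \frac{1}{16123} = \left(-46131\right) \frac{1}{20} + \frac{21287}{16123} = - \frac{46131}{20} + \frac{21287}{16123} = - \frac{743344373}{322460}$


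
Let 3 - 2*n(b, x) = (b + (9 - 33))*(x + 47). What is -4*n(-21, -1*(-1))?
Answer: -4326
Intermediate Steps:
n(b, x) = 3/2 - (-24 + b)*(47 + x)/2 (n(b, x) = 3/2 - (b + (9 - 33))*(x + 47)/2 = 3/2 - (b - 24)*(47 + x)/2 = 3/2 - (-24 + b)*(47 + x)/2)
-4*n(-21, -1*(-1)) = -4*(1131/2 + 12*(-1*(-1)) - 47/2*(-21) - 1/2*(-21)*(-1*(-1))) = -4*(1131/2 + 12*1 + 987/2 - 1/2*(-21)*1) = -4*(1131/2 + 12 + 987/2 + 21/2) = -4*2163/2 = -4326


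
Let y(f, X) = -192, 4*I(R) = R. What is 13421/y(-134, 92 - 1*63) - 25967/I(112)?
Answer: -1340363/1344 ≈ -997.29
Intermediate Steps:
I(R) = R/4
13421/y(-134, 92 - 1*63) - 25967/I(112) = 13421/(-192) - 25967/((¼)*112) = 13421*(-1/192) - 25967/28 = -13421/192 - 25967*1/28 = -13421/192 - 25967/28 = -1340363/1344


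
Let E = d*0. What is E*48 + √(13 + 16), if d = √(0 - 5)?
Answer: √29 ≈ 5.3852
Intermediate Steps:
d = I*√5 (d = √(-5) = I*√5 ≈ 2.2361*I)
E = 0 (E = (I*√5)*0 = 0)
E*48 + √(13 + 16) = 0*48 + √(13 + 16) = 0 + √29 = √29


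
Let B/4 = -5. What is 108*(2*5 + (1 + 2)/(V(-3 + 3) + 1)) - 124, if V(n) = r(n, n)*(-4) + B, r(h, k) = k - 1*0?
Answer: 17840/19 ≈ 938.95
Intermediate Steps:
r(h, k) = k (r(h, k) = k + 0 = k)
B = -20 (B = 4*(-5) = -20)
V(n) = -20 - 4*n (V(n) = n*(-4) - 20 = -4*n - 20 = -20 - 4*n)
108*(2*5 + (1 + 2)/(V(-3 + 3) + 1)) - 124 = 108*(2*5 + (1 + 2)/((-20 - 4*(-3 + 3)) + 1)) - 124 = 108*(10 + 3/((-20 - 4*0) + 1)) - 124 = 108*(10 + 3/((-20 + 0) + 1)) - 124 = 108*(10 + 3/(-20 + 1)) - 124 = 108*(10 + 3/(-19)) - 124 = 108*(10 + 3*(-1/19)) - 124 = 108*(10 - 3/19) - 124 = 108*(187/19) - 124 = 20196/19 - 124 = 17840/19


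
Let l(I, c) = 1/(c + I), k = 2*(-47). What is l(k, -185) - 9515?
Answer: -2654686/279 ≈ -9515.0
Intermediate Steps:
k = -94
l(I, c) = 1/(I + c)
l(k, -185) - 9515 = 1/(-94 - 185) - 9515 = 1/(-279) - 9515 = -1/279 - 9515 = -2654686/279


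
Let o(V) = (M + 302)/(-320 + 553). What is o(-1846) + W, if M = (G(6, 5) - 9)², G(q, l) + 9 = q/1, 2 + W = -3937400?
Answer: -917414220/233 ≈ -3.9374e+6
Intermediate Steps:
W = -3937402 (W = -2 - 3937400 = -3937402)
G(q, l) = -9 + q (G(q, l) = -9 + q/1 = -9 + q*1 = -9 + q)
M = 144 (M = ((-9 + 6) - 9)² = (-3 - 9)² = (-12)² = 144)
o(V) = 446/233 (o(V) = (144 + 302)/(-320 + 553) = 446/233)
o(-1846) + W = 446/233 - 3937402 = -917414220/233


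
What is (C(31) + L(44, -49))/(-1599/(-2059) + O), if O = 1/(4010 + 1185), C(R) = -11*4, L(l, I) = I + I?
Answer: -759451855/4154432 ≈ -182.81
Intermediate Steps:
L(l, I) = 2*I
C(R) = -44
O = 1/5195 ≈ 0.00019249
(C(31) + L(44, -49))/(-1599/(-2059) + O) = (-44 + 2*(-49))/(-1599/(-2059) + 1/5195) = (-44 - 98)/(-1599*(-1/2059) + 1/5195) = -142/(1599/2059 + 1/5195) = -142/8308864/10696505 = -142*10696505/8308864 = -759451855/4154432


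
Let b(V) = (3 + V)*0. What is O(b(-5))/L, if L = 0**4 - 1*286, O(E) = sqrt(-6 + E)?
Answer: -I*sqrt(6)/286 ≈ -0.0085647*I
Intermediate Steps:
b(V) = 0
L = -286 (L = 0 - 286 = -286)
O(b(-5))/L = sqrt(-6 + 0)/(-286) = sqrt(-6)*(-1/286) = (I*sqrt(6))*(-1/286) = -I*sqrt(6)/286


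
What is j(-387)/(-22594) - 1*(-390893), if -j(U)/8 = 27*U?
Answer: 4415876425/11297 ≈ 3.9089e+5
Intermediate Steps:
j(U) = -216*U
j(-387)/(-22594) - 1*(-390893) = -216*(-387)/(-22594) - 1*(-390893) = 83592*(-1/22594) + 390893 = -41796/11297 + 390893 = 4415876425/11297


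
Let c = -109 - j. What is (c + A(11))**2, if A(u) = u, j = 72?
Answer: 28900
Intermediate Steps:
c = -181 (c = -109 - 1*72 = -109 - 72 = -181)
(c + A(11))**2 = (-181 + 11)**2 = (-170)**2 = 28900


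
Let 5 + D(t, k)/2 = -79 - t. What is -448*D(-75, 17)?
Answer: 8064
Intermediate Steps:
D(t, k) = -168 - 2*t (D(t, k) = -10 + 2*(-79 - t) = -10 + (-158 - 2*t) = -168 - 2*t)
-448*D(-75, 17) = -448*(-168 - 2*(-75)) = -448*(-168 + 150) = -448*(-18) = 8064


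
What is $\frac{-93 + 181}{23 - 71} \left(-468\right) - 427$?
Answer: $431$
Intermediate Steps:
$\frac{-93 + 181}{23 - 71} \left(-468\right) - 427 = \frac{88}{-48} \left(-468\right) - 427 = 88 \left(- \frac{1}{48}\right) \left(-468\right) - 427 = \left(- \frac{11}{6}\right) \left(-468\right) - 427 = 858 - 427 = 431$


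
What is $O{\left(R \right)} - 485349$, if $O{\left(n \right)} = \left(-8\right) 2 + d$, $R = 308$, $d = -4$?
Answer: $-485369$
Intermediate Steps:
$O{\left(n \right)} = -20$ ($O{\left(n \right)} = \left(-8\right) 2 - 4 = -16 - 4 = -20$)
$O{\left(R \right)} - 485349 = -20 - 485349 = -485369$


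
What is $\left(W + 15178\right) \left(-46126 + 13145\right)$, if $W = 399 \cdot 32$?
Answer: $-921687026$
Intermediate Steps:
$W = 12768$
$\left(W + 15178\right) \left(-46126 + 13145\right) = \left(12768 + 15178\right) \left(-46126 + 13145\right) = 27946 \left(-32981\right) = -921687026$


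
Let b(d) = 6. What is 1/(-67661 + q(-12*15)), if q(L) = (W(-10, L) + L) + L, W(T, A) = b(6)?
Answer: -1/68015 ≈ -1.4703e-5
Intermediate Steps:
W(T, A) = 6
q(L) = 6 + 2*L (q(L) = (6 + L) + L = 6 + 2*L)
1/(-67661 + q(-12*15)) = 1/(-67661 + (6 + 2*(-12*15))) = 1/(-67661 + (6 + 2*(-180))) = 1/(-67661 + (6 - 360)) = 1/(-67661 - 354) = 1/(-68015) = -1/68015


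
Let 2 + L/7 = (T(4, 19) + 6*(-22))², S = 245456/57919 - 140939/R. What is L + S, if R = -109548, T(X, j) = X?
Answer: 42801843045901/373230036 ≈ 1.1468e+5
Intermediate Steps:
S = 2061897637/373230036 (S = 245456/57919 - 140939/(-109548) = 245456*(1/57919) - 140939*(-1/109548) = 245456/57919 + 140939/109548 = 2061897637/373230036 ≈ 5.5245)
L = 114674 (L = -14 + 7*(4 + 6*(-22))² = -14 + 7*(4 - 132)² = -14 + 7*(-128)² = -14 + 7*16384 = -14 + 114688 = 114674)
L + S = 114674 + 2061897637/373230036 = 42801843045901/373230036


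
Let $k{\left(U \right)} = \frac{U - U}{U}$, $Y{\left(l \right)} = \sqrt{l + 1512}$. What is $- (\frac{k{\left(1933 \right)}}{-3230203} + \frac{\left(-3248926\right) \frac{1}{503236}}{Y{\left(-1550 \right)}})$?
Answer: $- \frac{1624463 i \sqrt{38}}{9561484} \approx - 1.0473 i$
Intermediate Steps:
$Y{\left(l \right)} = \sqrt{1512 + l}$
$k{\left(U \right)} = 0$ ($k{\left(U \right)} = \frac{0}{U} = 0$)
$- (\frac{k{\left(1933 \right)}}{-3230203} + \frac{\left(-3248926\right) \frac{1}{503236}}{Y{\left(-1550 \right)}}) = - (\frac{0}{-3230203} + \frac{\left(-3248926\right) \frac{1}{503236}}{\sqrt{1512 - 1550}}) = - (0 \left(- \frac{1}{3230203}\right) + \frac{\left(-3248926\right) \frac{1}{503236}}{\sqrt{-38}}) = - (0 - \frac{1624463}{251618 i \sqrt{38}}) = - (0 - \frac{1624463 \left(- \frac{i \sqrt{38}}{38}\right)}{251618}) = - (0 + \frac{1624463 i \sqrt{38}}{9561484}) = - \frac{1624463 i \sqrt{38}}{9561484}$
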